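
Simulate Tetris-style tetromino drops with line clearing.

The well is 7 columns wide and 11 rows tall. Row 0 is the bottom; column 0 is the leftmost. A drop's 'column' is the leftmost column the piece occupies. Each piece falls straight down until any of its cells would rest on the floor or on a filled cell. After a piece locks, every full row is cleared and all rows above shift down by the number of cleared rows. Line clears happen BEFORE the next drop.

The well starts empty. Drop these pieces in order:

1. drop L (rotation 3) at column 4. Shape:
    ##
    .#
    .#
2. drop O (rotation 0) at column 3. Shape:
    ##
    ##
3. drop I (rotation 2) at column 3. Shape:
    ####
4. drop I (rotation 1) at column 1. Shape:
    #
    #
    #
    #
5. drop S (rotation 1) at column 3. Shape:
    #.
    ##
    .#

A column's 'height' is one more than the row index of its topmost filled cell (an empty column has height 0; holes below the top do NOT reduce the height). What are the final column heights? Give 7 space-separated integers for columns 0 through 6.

Drop 1: L rot3 at col 4 lands with bottom-row=0; cleared 0 line(s) (total 0); column heights now [0 0 0 0 3 3 0], max=3
Drop 2: O rot0 at col 3 lands with bottom-row=3; cleared 0 line(s) (total 0); column heights now [0 0 0 5 5 3 0], max=5
Drop 3: I rot2 at col 3 lands with bottom-row=5; cleared 0 line(s) (total 0); column heights now [0 0 0 6 6 6 6], max=6
Drop 4: I rot1 at col 1 lands with bottom-row=0; cleared 0 line(s) (total 0); column heights now [0 4 0 6 6 6 6], max=6
Drop 5: S rot1 at col 3 lands with bottom-row=6; cleared 0 line(s) (total 0); column heights now [0 4 0 9 8 6 6], max=9

Answer: 0 4 0 9 8 6 6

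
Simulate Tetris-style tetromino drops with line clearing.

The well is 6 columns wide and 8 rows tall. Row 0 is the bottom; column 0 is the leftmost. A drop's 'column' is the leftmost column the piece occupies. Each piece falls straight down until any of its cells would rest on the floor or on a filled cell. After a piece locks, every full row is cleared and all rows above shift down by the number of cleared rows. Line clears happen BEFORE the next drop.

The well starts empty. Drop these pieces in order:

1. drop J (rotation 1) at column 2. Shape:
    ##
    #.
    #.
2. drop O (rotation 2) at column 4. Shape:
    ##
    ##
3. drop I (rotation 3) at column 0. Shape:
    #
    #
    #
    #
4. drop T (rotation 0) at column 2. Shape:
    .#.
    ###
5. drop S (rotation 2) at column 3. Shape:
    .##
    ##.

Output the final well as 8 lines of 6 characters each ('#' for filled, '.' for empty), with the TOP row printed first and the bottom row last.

Answer: ......
....##
...##.
...#..
#.###.
#.##..
#.#.##
#.#.##

Derivation:
Drop 1: J rot1 at col 2 lands with bottom-row=0; cleared 0 line(s) (total 0); column heights now [0 0 3 3 0 0], max=3
Drop 2: O rot2 at col 4 lands with bottom-row=0; cleared 0 line(s) (total 0); column heights now [0 0 3 3 2 2], max=3
Drop 3: I rot3 at col 0 lands with bottom-row=0; cleared 0 line(s) (total 0); column heights now [4 0 3 3 2 2], max=4
Drop 4: T rot0 at col 2 lands with bottom-row=3; cleared 0 line(s) (total 0); column heights now [4 0 4 5 4 2], max=5
Drop 5: S rot2 at col 3 lands with bottom-row=5; cleared 0 line(s) (total 0); column heights now [4 0 4 6 7 7], max=7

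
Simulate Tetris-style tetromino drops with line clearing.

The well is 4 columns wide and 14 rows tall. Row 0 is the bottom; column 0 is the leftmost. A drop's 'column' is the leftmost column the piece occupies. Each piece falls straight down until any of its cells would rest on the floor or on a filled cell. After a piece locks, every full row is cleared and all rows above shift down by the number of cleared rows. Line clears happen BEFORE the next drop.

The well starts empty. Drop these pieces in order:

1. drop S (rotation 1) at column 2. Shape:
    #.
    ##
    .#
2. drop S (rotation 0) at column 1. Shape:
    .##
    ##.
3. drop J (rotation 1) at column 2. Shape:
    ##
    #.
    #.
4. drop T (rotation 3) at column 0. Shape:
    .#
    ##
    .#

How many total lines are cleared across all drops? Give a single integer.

Drop 1: S rot1 at col 2 lands with bottom-row=0; cleared 0 line(s) (total 0); column heights now [0 0 3 2], max=3
Drop 2: S rot0 at col 1 lands with bottom-row=3; cleared 0 line(s) (total 0); column heights now [0 4 5 5], max=5
Drop 3: J rot1 at col 2 lands with bottom-row=5; cleared 0 line(s) (total 0); column heights now [0 4 8 8], max=8
Drop 4: T rot3 at col 0 lands with bottom-row=4; cleared 0 line(s) (total 0); column heights now [6 7 8 8], max=8

Answer: 0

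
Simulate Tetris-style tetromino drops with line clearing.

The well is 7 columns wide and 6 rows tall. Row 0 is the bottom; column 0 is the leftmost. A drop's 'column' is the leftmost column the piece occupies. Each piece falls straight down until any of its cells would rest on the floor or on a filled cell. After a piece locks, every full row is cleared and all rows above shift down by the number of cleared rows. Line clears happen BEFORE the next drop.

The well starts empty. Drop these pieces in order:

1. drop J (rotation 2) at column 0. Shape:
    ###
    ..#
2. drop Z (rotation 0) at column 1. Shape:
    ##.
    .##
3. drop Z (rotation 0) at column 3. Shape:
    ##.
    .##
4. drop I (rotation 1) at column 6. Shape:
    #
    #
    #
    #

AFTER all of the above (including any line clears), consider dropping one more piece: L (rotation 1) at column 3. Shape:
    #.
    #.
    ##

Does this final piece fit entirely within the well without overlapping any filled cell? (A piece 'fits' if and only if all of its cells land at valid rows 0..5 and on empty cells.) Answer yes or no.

Answer: no

Derivation:
Drop 1: J rot2 at col 0 lands with bottom-row=0; cleared 0 line(s) (total 0); column heights now [2 2 2 0 0 0 0], max=2
Drop 2: Z rot0 at col 1 lands with bottom-row=2; cleared 0 line(s) (total 0); column heights now [2 4 4 3 0 0 0], max=4
Drop 3: Z rot0 at col 3 lands with bottom-row=2; cleared 0 line(s) (total 0); column heights now [2 4 4 4 4 3 0], max=4
Drop 4: I rot1 at col 6 lands with bottom-row=0; cleared 0 line(s) (total 0); column heights now [2 4 4 4 4 3 4], max=4
Test piece L rot1 at col 3 (width 2): heights before test = [2 4 4 4 4 3 4]; fits = False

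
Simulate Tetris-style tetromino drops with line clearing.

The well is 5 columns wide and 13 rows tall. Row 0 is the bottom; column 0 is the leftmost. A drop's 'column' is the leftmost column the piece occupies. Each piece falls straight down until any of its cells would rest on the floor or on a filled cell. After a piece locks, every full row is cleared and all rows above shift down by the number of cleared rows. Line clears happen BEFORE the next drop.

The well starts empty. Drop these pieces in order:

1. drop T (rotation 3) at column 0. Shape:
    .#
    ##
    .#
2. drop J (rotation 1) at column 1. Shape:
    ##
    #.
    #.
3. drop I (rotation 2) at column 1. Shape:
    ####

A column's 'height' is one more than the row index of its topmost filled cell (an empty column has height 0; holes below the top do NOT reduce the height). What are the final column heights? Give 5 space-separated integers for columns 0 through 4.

Answer: 2 7 7 7 7

Derivation:
Drop 1: T rot3 at col 0 lands with bottom-row=0; cleared 0 line(s) (total 0); column heights now [2 3 0 0 0], max=3
Drop 2: J rot1 at col 1 lands with bottom-row=3; cleared 0 line(s) (total 0); column heights now [2 6 6 0 0], max=6
Drop 3: I rot2 at col 1 lands with bottom-row=6; cleared 0 line(s) (total 0); column heights now [2 7 7 7 7], max=7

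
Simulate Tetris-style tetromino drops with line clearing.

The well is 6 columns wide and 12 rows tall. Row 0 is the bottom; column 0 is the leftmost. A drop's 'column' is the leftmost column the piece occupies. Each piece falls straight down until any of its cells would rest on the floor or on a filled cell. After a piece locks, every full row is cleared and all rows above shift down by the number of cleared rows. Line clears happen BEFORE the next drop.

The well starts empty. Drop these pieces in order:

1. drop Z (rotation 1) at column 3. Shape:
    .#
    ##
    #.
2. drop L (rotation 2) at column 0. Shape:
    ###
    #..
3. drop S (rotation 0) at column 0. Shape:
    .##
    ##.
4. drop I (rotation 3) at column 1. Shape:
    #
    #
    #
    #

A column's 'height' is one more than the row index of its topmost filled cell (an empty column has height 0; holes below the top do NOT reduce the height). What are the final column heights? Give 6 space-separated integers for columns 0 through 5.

Drop 1: Z rot1 at col 3 lands with bottom-row=0; cleared 0 line(s) (total 0); column heights now [0 0 0 2 3 0], max=3
Drop 2: L rot2 at col 0 lands with bottom-row=0; cleared 0 line(s) (total 0); column heights now [2 2 2 2 3 0], max=3
Drop 3: S rot0 at col 0 lands with bottom-row=2; cleared 0 line(s) (total 0); column heights now [3 4 4 2 3 0], max=4
Drop 4: I rot3 at col 1 lands with bottom-row=4; cleared 0 line(s) (total 0); column heights now [3 8 4 2 3 0], max=8

Answer: 3 8 4 2 3 0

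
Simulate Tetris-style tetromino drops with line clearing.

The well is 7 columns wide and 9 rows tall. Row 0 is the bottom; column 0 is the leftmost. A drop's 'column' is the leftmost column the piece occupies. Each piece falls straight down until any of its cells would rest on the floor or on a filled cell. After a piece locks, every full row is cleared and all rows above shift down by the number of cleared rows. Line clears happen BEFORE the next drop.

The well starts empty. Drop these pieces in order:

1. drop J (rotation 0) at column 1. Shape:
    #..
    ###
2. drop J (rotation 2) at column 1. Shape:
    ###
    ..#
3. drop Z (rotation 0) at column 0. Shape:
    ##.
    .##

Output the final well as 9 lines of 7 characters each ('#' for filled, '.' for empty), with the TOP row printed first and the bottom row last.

Drop 1: J rot0 at col 1 lands with bottom-row=0; cleared 0 line(s) (total 0); column heights now [0 2 1 1 0 0 0], max=2
Drop 2: J rot2 at col 1 lands with bottom-row=1; cleared 0 line(s) (total 0); column heights now [0 3 3 3 0 0 0], max=3
Drop 3: Z rot0 at col 0 lands with bottom-row=3; cleared 0 line(s) (total 0); column heights now [5 5 4 3 0 0 0], max=5

Answer: .......
.......
.......
.......
##.....
.##....
.###...
.#.#...
.###...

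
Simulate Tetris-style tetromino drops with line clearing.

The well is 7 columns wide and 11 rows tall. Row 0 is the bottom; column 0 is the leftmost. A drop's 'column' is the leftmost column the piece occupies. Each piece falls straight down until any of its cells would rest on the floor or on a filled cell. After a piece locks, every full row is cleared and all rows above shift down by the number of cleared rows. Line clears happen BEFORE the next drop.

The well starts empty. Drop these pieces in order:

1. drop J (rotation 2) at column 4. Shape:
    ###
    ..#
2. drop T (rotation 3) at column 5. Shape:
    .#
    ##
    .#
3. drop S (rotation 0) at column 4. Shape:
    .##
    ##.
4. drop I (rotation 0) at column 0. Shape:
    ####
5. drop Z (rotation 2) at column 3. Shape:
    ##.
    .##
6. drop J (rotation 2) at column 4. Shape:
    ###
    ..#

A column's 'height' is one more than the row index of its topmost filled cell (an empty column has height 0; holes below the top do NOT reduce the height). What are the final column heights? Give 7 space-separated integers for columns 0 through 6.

Answer: 1 1 1 8 9 9 9

Derivation:
Drop 1: J rot2 at col 4 lands with bottom-row=0; cleared 0 line(s) (total 0); column heights now [0 0 0 0 2 2 2], max=2
Drop 2: T rot3 at col 5 lands with bottom-row=2; cleared 0 line(s) (total 0); column heights now [0 0 0 0 2 4 5], max=5
Drop 3: S rot0 at col 4 lands with bottom-row=4; cleared 0 line(s) (total 0); column heights now [0 0 0 0 5 6 6], max=6
Drop 4: I rot0 at col 0 lands with bottom-row=0; cleared 0 line(s) (total 0); column heights now [1 1 1 1 5 6 6], max=6
Drop 5: Z rot2 at col 3 lands with bottom-row=6; cleared 0 line(s) (total 0); column heights now [1 1 1 8 8 7 6], max=8
Drop 6: J rot2 at col 4 lands with bottom-row=7; cleared 0 line(s) (total 0); column heights now [1 1 1 8 9 9 9], max=9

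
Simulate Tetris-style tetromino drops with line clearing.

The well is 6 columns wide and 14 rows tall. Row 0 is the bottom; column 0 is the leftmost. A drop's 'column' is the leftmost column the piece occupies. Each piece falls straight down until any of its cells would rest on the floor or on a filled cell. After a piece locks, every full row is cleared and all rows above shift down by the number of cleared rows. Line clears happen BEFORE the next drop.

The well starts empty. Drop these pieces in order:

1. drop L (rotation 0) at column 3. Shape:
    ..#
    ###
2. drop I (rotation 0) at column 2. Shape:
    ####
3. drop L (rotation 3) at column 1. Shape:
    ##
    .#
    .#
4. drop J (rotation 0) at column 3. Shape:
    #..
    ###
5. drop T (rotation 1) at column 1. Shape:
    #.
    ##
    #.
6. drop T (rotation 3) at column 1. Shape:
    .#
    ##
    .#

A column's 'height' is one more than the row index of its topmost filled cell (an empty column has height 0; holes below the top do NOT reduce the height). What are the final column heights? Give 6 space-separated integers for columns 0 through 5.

Drop 1: L rot0 at col 3 lands with bottom-row=0; cleared 0 line(s) (total 0); column heights now [0 0 0 1 1 2], max=2
Drop 2: I rot0 at col 2 lands with bottom-row=2; cleared 0 line(s) (total 0); column heights now [0 0 3 3 3 3], max=3
Drop 3: L rot3 at col 1 lands with bottom-row=3; cleared 0 line(s) (total 0); column heights now [0 6 6 3 3 3], max=6
Drop 4: J rot0 at col 3 lands with bottom-row=3; cleared 0 line(s) (total 0); column heights now [0 6 6 5 4 4], max=6
Drop 5: T rot1 at col 1 lands with bottom-row=6; cleared 0 line(s) (total 0); column heights now [0 9 8 5 4 4], max=9
Drop 6: T rot3 at col 1 lands with bottom-row=8; cleared 0 line(s) (total 0); column heights now [0 10 11 5 4 4], max=11

Answer: 0 10 11 5 4 4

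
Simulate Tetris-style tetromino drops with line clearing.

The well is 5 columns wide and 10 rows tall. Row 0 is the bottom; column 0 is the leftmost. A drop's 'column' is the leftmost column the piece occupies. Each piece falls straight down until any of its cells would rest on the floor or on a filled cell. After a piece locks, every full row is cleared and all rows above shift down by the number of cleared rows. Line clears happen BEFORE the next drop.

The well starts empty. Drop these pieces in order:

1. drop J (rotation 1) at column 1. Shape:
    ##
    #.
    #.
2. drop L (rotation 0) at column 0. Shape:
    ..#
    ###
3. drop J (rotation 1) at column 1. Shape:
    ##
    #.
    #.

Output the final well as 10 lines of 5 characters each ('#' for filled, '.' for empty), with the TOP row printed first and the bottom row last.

Answer: .....
.....
.....
.##..
.#...
.##..
###..
.##..
.#...
.#...

Derivation:
Drop 1: J rot1 at col 1 lands with bottom-row=0; cleared 0 line(s) (total 0); column heights now [0 3 3 0 0], max=3
Drop 2: L rot0 at col 0 lands with bottom-row=3; cleared 0 line(s) (total 0); column heights now [4 4 5 0 0], max=5
Drop 3: J rot1 at col 1 lands with bottom-row=4; cleared 0 line(s) (total 0); column heights now [4 7 7 0 0], max=7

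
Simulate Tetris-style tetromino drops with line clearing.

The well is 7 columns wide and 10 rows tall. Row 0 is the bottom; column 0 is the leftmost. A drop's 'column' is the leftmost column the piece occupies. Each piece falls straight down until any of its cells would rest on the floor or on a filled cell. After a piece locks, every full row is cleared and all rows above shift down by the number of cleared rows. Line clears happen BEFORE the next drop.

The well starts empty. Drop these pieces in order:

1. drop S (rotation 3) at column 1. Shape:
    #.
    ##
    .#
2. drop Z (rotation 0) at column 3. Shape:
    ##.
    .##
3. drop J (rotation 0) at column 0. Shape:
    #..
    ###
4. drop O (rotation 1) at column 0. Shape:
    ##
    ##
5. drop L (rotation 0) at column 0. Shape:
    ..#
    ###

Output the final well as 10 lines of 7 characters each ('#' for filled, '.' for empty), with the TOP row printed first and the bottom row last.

Answer: .......
..#....
###....
##.....
##.....
#......
###....
.#.....
.####..
..#.##.

Derivation:
Drop 1: S rot3 at col 1 lands with bottom-row=0; cleared 0 line(s) (total 0); column heights now [0 3 2 0 0 0 0], max=3
Drop 2: Z rot0 at col 3 lands with bottom-row=0; cleared 0 line(s) (total 0); column heights now [0 3 2 2 2 1 0], max=3
Drop 3: J rot0 at col 0 lands with bottom-row=3; cleared 0 line(s) (total 0); column heights now [5 4 4 2 2 1 0], max=5
Drop 4: O rot1 at col 0 lands with bottom-row=5; cleared 0 line(s) (total 0); column heights now [7 7 4 2 2 1 0], max=7
Drop 5: L rot0 at col 0 lands with bottom-row=7; cleared 0 line(s) (total 0); column heights now [8 8 9 2 2 1 0], max=9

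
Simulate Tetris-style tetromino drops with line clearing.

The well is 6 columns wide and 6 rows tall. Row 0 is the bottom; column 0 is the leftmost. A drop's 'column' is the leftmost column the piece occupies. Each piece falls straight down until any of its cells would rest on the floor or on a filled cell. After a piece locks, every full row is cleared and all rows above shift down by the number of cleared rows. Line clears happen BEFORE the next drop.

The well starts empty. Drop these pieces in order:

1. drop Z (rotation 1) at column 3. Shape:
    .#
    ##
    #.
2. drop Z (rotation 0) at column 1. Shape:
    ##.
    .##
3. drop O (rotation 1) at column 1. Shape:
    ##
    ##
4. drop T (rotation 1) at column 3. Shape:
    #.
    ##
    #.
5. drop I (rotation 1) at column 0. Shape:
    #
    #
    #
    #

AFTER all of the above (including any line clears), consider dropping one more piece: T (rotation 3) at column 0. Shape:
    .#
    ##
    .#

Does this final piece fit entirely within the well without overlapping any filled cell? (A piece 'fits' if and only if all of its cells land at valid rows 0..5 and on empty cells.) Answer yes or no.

Drop 1: Z rot1 at col 3 lands with bottom-row=0; cleared 0 line(s) (total 0); column heights now [0 0 0 2 3 0], max=3
Drop 2: Z rot0 at col 1 lands with bottom-row=2; cleared 0 line(s) (total 0); column heights now [0 4 4 3 3 0], max=4
Drop 3: O rot1 at col 1 lands with bottom-row=4; cleared 0 line(s) (total 0); column heights now [0 6 6 3 3 0], max=6
Drop 4: T rot1 at col 3 lands with bottom-row=3; cleared 0 line(s) (total 0); column heights now [0 6 6 6 5 0], max=6
Drop 5: I rot1 at col 0 lands with bottom-row=0; cleared 0 line(s) (total 0); column heights now [4 6 6 6 5 0], max=6
Test piece T rot3 at col 0 (width 2): heights before test = [4 6 6 6 5 0]; fits = False

Answer: no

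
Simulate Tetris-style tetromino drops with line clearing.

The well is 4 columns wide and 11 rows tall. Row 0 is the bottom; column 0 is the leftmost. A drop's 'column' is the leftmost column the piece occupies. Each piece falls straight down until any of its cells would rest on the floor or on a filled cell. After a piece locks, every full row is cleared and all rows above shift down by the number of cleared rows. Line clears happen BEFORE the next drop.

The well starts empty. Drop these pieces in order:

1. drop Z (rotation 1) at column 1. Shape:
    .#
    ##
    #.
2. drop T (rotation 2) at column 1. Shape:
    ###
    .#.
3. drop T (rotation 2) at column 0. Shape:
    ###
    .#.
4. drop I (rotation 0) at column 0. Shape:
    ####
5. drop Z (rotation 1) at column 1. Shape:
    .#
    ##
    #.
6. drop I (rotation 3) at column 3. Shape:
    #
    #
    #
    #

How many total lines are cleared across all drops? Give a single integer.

Drop 1: Z rot1 at col 1 lands with bottom-row=0; cleared 0 line(s) (total 0); column heights now [0 2 3 0], max=3
Drop 2: T rot2 at col 1 lands with bottom-row=3; cleared 0 line(s) (total 0); column heights now [0 5 5 5], max=5
Drop 3: T rot2 at col 0 lands with bottom-row=5; cleared 0 line(s) (total 0); column heights now [7 7 7 5], max=7
Drop 4: I rot0 at col 0 lands with bottom-row=7; cleared 1 line(s) (total 1); column heights now [7 7 7 5], max=7
Drop 5: Z rot1 at col 1 lands with bottom-row=7; cleared 0 line(s) (total 1); column heights now [7 9 10 5], max=10
Drop 6: I rot3 at col 3 lands with bottom-row=5; cleared 1 line(s) (total 2); column heights now [0 8 9 8], max=9

Answer: 2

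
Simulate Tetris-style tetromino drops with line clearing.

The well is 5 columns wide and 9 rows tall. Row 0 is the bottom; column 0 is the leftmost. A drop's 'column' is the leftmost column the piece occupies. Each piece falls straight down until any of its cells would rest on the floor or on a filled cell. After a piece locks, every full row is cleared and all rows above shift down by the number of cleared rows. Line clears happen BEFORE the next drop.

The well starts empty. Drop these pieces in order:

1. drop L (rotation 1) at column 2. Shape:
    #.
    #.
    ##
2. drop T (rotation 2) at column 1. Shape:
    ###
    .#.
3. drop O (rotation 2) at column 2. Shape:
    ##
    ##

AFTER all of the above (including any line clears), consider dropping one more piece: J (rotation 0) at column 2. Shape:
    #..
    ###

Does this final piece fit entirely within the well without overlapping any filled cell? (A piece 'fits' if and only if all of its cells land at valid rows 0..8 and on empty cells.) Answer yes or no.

Drop 1: L rot1 at col 2 lands with bottom-row=0; cleared 0 line(s) (total 0); column heights now [0 0 3 1 0], max=3
Drop 2: T rot2 at col 1 lands with bottom-row=3; cleared 0 line(s) (total 0); column heights now [0 5 5 5 0], max=5
Drop 3: O rot2 at col 2 lands with bottom-row=5; cleared 0 line(s) (total 0); column heights now [0 5 7 7 0], max=7
Test piece J rot0 at col 2 (width 3): heights before test = [0 5 7 7 0]; fits = True

Answer: yes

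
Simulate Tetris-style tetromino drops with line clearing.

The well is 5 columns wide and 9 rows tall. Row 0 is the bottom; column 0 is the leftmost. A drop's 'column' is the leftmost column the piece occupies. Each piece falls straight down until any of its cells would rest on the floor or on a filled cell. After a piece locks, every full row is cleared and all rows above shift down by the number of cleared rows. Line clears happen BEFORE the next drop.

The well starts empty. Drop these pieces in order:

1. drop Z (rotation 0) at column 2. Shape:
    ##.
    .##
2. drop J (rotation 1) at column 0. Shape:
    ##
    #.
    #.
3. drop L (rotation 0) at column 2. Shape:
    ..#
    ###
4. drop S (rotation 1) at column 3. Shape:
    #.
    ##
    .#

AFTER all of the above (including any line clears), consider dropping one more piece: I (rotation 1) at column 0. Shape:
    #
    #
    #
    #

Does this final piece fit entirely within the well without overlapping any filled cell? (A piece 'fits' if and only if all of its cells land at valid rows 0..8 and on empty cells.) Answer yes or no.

Answer: yes

Derivation:
Drop 1: Z rot0 at col 2 lands with bottom-row=0; cleared 0 line(s) (total 0); column heights now [0 0 2 2 1], max=2
Drop 2: J rot1 at col 0 lands with bottom-row=0; cleared 0 line(s) (total 0); column heights now [3 3 2 2 1], max=3
Drop 3: L rot0 at col 2 lands with bottom-row=2; cleared 1 line(s) (total 1); column heights now [2 0 2 2 3], max=3
Drop 4: S rot1 at col 3 lands with bottom-row=3; cleared 0 line(s) (total 1); column heights now [2 0 2 6 5], max=6
Test piece I rot1 at col 0 (width 1): heights before test = [2 0 2 6 5]; fits = True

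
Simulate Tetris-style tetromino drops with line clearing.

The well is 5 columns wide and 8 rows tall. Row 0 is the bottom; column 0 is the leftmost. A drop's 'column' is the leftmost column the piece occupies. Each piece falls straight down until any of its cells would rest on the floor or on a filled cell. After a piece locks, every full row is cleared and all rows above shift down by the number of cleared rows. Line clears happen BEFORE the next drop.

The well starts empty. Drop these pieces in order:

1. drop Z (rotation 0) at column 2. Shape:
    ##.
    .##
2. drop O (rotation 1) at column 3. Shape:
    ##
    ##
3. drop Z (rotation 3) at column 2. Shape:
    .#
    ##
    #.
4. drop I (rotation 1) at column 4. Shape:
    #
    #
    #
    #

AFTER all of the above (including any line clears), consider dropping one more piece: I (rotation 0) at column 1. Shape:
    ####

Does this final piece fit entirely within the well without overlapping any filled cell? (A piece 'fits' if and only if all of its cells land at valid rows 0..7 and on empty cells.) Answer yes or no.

Drop 1: Z rot0 at col 2 lands with bottom-row=0; cleared 0 line(s) (total 0); column heights now [0 0 2 2 1], max=2
Drop 2: O rot1 at col 3 lands with bottom-row=2; cleared 0 line(s) (total 0); column heights now [0 0 2 4 4], max=4
Drop 3: Z rot3 at col 2 lands with bottom-row=3; cleared 0 line(s) (total 0); column heights now [0 0 5 6 4], max=6
Drop 4: I rot1 at col 4 lands with bottom-row=4; cleared 0 line(s) (total 0); column heights now [0 0 5 6 8], max=8
Test piece I rot0 at col 1 (width 4): heights before test = [0 0 5 6 8]; fits = False

Answer: no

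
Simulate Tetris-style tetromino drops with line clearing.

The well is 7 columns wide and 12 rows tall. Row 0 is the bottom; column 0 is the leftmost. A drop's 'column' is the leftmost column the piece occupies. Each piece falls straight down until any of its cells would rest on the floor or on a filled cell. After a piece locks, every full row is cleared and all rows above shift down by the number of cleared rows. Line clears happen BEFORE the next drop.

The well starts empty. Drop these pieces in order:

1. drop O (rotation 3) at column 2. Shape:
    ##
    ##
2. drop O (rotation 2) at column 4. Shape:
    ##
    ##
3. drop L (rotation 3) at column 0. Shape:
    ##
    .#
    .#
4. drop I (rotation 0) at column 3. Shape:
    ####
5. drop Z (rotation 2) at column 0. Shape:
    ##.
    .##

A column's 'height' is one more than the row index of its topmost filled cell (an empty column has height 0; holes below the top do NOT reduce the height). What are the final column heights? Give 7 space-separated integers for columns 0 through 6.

Answer: 5 5 4 3 3 3 3

Derivation:
Drop 1: O rot3 at col 2 lands with bottom-row=0; cleared 0 line(s) (total 0); column heights now [0 0 2 2 0 0 0], max=2
Drop 2: O rot2 at col 4 lands with bottom-row=0; cleared 0 line(s) (total 0); column heights now [0 0 2 2 2 2 0], max=2
Drop 3: L rot3 at col 0 lands with bottom-row=0; cleared 0 line(s) (total 0); column heights now [3 3 2 2 2 2 0], max=3
Drop 4: I rot0 at col 3 lands with bottom-row=2; cleared 0 line(s) (total 0); column heights now [3 3 2 3 3 3 3], max=3
Drop 5: Z rot2 at col 0 lands with bottom-row=3; cleared 0 line(s) (total 0); column heights now [5 5 4 3 3 3 3], max=5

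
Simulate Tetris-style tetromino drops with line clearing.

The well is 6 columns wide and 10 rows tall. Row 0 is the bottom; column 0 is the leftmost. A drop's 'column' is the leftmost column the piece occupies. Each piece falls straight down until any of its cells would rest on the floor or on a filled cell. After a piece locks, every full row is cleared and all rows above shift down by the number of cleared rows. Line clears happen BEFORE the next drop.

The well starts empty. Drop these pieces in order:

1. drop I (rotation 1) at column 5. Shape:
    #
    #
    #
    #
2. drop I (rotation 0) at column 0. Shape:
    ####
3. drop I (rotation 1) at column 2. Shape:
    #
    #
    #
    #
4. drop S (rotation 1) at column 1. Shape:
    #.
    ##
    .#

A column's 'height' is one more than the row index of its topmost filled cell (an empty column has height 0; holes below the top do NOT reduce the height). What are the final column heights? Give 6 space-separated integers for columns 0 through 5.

Answer: 1 8 7 1 0 4

Derivation:
Drop 1: I rot1 at col 5 lands with bottom-row=0; cleared 0 line(s) (total 0); column heights now [0 0 0 0 0 4], max=4
Drop 2: I rot0 at col 0 lands with bottom-row=0; cleared 0 line(s) (total 0); column heights now [1 1 1 1 0 4], max=4
Drop 3: I rot1 at col 2 lands with bottom-row=1; cleared 0 line(s) (total 0); column heights now [1 1 5 1 0 4], max=5
Drop 4: S rot1 at col 1 lands with bottom-row=5; cleared 0 line(s) (total 0); column heights now [1 8 7 1 0 4], max=8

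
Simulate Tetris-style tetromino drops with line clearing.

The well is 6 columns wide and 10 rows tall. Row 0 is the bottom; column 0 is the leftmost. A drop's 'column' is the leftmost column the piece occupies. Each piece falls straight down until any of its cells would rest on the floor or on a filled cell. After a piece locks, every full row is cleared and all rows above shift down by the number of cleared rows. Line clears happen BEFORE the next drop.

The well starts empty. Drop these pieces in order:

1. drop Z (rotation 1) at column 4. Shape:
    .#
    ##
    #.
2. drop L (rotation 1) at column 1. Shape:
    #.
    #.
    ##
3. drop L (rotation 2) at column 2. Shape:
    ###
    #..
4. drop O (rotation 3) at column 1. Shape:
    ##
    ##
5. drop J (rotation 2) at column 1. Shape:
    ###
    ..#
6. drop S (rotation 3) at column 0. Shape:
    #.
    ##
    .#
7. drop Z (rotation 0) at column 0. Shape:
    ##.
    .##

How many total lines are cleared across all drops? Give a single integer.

Drop 1: Z rot1 at col 4 lands with bottom-row=0; cleared 0 line(s) (total 0); column heights now [0 0 0 0 2 3], max=3
Drop 2: L rot1 at col 1 lands with bottom-row=0; cleared 0 line(s) (total 0); column heights now [0 3 1 0 2 3], max=3
Drop 3: L rot2 at col 2 lands with bottom-row=1; cleared 0 line(s) (total 0); column heights now [0 3 3 3 3 3], max=3
Drop 4: O rot3 at col 1 lands with bottom-row=3; cleared 0 line(s) (total 0); column heights now [0 5 5 3 3 3], max=5
Drop 5: J rot2 at col 1 lands with bottom-row=4; cleared 0 line(s) (total 0); column heights now [0 6 6 6 3 3], max=6
Drop 6: S rot3 at col 0 lands with bottom-row=6; cleared 0 line(s) (total 0); column heights now [9 8 6 6 3 3], max=9
Drop 7: Z rot0 at col 0 lands with bottom-row=8; cleared 0 line(s) (total 0); column heights now [10 10 9 6 3 3], max=10

Answer: 0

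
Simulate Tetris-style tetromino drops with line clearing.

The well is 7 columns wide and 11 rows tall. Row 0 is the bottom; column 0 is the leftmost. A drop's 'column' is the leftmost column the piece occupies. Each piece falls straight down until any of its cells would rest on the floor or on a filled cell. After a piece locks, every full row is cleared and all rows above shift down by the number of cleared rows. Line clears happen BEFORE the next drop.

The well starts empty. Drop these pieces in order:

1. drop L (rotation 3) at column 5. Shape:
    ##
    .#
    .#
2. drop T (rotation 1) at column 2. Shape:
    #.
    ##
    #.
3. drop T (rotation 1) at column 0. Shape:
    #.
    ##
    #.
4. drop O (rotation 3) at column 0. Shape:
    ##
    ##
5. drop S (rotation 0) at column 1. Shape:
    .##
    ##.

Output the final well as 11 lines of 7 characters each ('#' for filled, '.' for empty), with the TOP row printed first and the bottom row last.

Answer: .......
.......
.......
.......
..##...
.##....
##.....
##.....
#.#..##
####..#
#.#...#

Derivation:
Drop 1: L rot3 at col 5 lands with bottom-row=0; cleared 0 line(s) (total 0); column heights now [0 0 0 0 0 3 3], max=3
Drop 2: T rot1 at col 2 lands with bottom-row=0; cleared 0 line(s) (total 0); column heights now [0 0 3 2 0 3 3], max=3
Drop 3: T rot1 at col 0 lands with bottom-row=0; cleared 0 line(s) (total 0); column heights now [3 2 3 2 0 3 3], max=3
Drop 4: O rot3 at col 0 lands with bottom-row=3; cleared 0 line(s) (total 0); column heights now [5 5 3 2 0 3 3], max=5
Drop 5: S rot0 at col 1 lands with bottom-row=5; cleared 0 line(s) (total 0); column heights now [5 6 7 7 0 3 3], max=7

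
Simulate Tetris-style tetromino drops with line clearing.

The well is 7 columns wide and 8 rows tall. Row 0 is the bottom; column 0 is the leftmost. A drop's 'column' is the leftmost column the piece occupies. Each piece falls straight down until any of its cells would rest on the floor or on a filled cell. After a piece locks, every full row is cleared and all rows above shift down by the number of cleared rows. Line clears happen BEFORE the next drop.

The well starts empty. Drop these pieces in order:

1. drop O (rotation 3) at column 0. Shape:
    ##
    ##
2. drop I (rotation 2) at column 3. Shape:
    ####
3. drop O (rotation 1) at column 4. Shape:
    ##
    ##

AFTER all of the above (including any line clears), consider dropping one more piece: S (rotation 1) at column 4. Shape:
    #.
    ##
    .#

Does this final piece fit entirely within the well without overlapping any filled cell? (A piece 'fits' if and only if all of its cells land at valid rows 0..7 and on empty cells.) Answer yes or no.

Drop 1: O rot3 at col 0 lands with bottom-row=0; cleared 0 line(s) (total 0); column heights now [2 2 0 0 0 0 0], max=2
Drop 2: I rot2 at col 3 lands with bottom-row=0; cleared 0 line(s) (total 0); column heights now [2 2 0 1 1 1 1], max=2
Drop 3: O rot1 at col 4 lands with bottom-row=1; cleared 0 line(s) (total 0); column heights now [2 2 0 1 3 3 1], max=3
Test piece S rot1 at col 4 (width 2): heights before test = [2 2 0 1 3 3 1]; fits = True

Answer: yes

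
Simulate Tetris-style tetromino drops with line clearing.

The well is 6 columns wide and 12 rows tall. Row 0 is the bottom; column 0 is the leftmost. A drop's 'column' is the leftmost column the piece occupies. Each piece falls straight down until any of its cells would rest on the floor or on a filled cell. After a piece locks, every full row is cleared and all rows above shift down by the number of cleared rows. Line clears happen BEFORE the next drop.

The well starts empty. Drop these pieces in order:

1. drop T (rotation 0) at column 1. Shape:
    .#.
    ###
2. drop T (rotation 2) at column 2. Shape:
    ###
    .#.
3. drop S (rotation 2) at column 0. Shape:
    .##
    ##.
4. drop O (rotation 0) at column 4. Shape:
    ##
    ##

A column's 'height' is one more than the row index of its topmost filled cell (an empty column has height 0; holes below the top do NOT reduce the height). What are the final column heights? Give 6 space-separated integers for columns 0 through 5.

Drop 1: T rot0 at col 1 lands with bottom-row=0; cleared 0 line(s) (total 0); column heights now [0 1 2 1 0 0], max=2
Drop 2: T rot2 at col 2 lands with bottom-row=1; cleared 0 line(s) (total 0); column heights now [0 1 3 3 3 0], max=3
Drop 3: S rot2 at col 0 lands with bottom-row=2; cleared 0 line(s) (total 0); column heights now [3 4 4 3 3 0], max=4
Drop 4: O rot0 at col 4 lands with bottom-row=3; cleared 0 line(s) (total 0); column heights now [3 4 4 3 5 5], max=5

Answer: 3 4 4 3 5 5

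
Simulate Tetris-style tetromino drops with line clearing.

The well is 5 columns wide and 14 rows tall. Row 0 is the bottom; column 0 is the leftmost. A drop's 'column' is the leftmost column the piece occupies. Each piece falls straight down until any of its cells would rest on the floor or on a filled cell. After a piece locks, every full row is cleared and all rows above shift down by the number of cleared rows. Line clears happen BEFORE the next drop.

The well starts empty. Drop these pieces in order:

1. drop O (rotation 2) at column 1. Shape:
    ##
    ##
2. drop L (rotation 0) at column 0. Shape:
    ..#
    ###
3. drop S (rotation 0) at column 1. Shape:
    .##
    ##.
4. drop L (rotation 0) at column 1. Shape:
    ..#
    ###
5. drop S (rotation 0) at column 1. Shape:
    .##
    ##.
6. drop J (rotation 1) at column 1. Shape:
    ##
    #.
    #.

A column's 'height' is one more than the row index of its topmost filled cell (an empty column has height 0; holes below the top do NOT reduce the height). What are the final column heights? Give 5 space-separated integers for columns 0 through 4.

Answer: 3 11 11 9 0

Derivation:
Drop 1: O rot2 at col 1 lands with bottom-row=0; cleared 0 line(s) (total 0); column heights now [0 2 2 0 0], max=2
Drop 2: L rot0 at col 0 lands with bottom-row=2; cleared 0 line(s) (total 0); column heights now [3 3 4 0 0], max=4
Drop 3: S rot0 at col 1 lands with bottom-row=4; cleared 0 line(s) (total 0); column heights now [3 5 6 6 0], max=6
Drop 4: L rot0 at col 1 lands with bottom-row=6; cleared 0 line(s) (total 0); column heights now [3 7 7 8 0], max=8
Drop 5: S rot0 at col 1 lands with bottom-row=7; cleared 0 line(s) (total 0); column heights now [3 8 9 9 0], max=9
Drop 6: J rot1 at col 1 lands with bottom-row=8; cleared 0 line(s) (total 0); column heights now [3 11 11 9 0], max=11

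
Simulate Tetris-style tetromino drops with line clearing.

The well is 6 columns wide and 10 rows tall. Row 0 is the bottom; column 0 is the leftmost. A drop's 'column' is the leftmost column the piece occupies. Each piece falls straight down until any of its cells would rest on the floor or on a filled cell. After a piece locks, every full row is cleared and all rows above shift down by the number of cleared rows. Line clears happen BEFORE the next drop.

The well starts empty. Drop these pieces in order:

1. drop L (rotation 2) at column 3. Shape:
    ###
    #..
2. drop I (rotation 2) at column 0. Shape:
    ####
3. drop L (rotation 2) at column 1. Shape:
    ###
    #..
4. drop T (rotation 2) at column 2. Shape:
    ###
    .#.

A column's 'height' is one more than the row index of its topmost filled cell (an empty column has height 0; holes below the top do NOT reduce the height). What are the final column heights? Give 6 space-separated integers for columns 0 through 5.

Answer: 3 5 7 7 7 2

Derivation:
Drop 1: L rot2 at col 3 lands with bottom-row=0; cleared 0 line(s) (total 0); column heights now [0 0 0 2 2 2], max=2
Drop 2: I rot2 at col 0 lands with bottom-row=2; cleared 0 line(s) (total 0); column heights now [3 3 3 3 2 2], max=3
Drop 3: L rot2 at col 1 lands with bottom-row=3; cleared 0 line(s) (total 0); column heights now [3 5 5 5 2 2], max=5
Drop 4: T rot2 at col 2 lands with bottom-row=5; cleared 0 line(s) (total 0); column heights now [3 5 7 7 7 2], max=7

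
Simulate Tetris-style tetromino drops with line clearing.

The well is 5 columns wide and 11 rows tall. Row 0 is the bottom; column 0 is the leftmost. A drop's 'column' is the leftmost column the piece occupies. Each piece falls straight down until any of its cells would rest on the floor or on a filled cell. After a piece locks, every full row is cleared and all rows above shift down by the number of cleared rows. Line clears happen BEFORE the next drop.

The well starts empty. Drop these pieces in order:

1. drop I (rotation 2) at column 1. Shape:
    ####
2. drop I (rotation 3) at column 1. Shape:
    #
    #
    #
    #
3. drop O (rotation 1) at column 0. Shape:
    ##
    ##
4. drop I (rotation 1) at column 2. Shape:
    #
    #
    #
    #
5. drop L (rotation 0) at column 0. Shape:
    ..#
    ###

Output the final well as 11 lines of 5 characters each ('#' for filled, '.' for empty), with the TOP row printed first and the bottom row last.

Answer: .....
.....
..#..
###..
##...
##...
.##..
.##..
.##..
.##..
.####

Derivation:
Drop 1: I rot2 at col 1 lands with bottom-row=0; cleared 0 line(s) (total 0); column heights now [0 1 1 1 1], max=1
Drop 2: I rot3 at col 1 lands with bottom-row=1; cleared 0 line(s) (total 0); column heights now [0 5 1 1 1], max=5
Drop 3: O rot1 at col 0 lands with bottom-row=5; cleared 0 line(s) (total 0); column heights now [7 7 1 1 1], max=7
Drop 4: I rot1 at col 2 lands with bottom-row=1; cleared 0 line(s) (total 0); column heights now [7 7 5 1 1], max=7
Drop 5: L rot0 at col 0 lands with bottom-row=7; cleared 0 line(s) (total 0); column heights now [8 8 9 1 1], max=9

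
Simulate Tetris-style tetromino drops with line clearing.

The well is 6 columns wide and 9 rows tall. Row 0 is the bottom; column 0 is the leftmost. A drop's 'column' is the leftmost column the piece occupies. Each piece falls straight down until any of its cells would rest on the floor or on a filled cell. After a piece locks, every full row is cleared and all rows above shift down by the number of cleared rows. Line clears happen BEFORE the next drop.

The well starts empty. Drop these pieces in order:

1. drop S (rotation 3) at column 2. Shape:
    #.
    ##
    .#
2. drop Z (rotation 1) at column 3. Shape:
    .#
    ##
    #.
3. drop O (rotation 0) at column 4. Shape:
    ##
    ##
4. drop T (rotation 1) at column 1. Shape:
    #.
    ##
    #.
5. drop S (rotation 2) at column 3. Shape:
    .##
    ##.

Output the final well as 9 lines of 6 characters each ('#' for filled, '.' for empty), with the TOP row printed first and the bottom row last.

Answer: ....##
...##.
....##
....##
.#..#.
.####.
.###..
..##..
...#..

Derivation:
Drop 1: S rot3 at col 2 lands with bottom-row=0; cleared 0 line(s) (total 0); column heights now [0 0 3 2 0 0], max=3
Drop 2: Z rot1 at col 3 lands with bottom-row=2; cleared 0 line(s) (total 0); column heights now [0 0 3 4 5 0], max=5
Drop 3: O rot0 at col 4 lands with bottom-row=5; cleared 0 line(s) (total 0); column heights now [0 0 3 4 7 7], max=7
Drop 4: T rot1 at col 1 lands with bottom-row=2; cleared 0 line(s) (total 0); column heights now [0 5 4 4 7 7], max=7
Drop 5: S rot2 at col 3 lands with bottom-row=7; cleared 0 line(s) (total 0); column heights now [0 5 4 8 9 9], max=9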